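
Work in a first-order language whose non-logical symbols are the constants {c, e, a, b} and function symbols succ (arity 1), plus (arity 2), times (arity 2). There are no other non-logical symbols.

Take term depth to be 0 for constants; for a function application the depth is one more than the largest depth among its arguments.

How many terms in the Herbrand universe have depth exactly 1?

Let N_k count ground terms of depth at most k. Each non-constant term of depth ≤ k is some function symbol applied to depth-≤(k−1) arguments, giving N_k = 4 + N_{k-1} + N_{k-1}^2 + N_{k-1}^2.
N_0 = 4
N_1 = 4 + 4 + 4^2 + 4^2 = 40
Terms of depth exactly 1: N_1 − N_0 = 40 − 4 = 36.

36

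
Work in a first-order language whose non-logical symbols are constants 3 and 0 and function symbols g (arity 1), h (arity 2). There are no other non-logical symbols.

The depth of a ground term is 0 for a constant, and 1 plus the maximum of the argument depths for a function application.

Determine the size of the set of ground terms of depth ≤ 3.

5552

Let N_k = |{terms of depth ≤ k}|. Then N_0 = 2 and N_k = 2 + N_{k-1} + N_{k-1}^2 for k ≥ 1 (one summand per function symbol, arity giving the exponent).
N_0 = 2
N_1 = 2 + 2 + 2^2 = 8
N_2 = 2 + 8 + 8^2 = 74
N_3 = 2 + 74 + 74^2 = 5552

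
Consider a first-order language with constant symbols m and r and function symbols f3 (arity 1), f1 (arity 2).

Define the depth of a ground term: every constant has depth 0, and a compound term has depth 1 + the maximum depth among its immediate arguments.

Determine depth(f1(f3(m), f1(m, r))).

2

depth(f3(m)) = 1 + depth(m) = 1 + 0 = 1
depth(f1(m, r)) = 1 + max(0, 0) = 1
depth(f1(f3(m), f1(m, r))) = 1 + max(1, 1) = 2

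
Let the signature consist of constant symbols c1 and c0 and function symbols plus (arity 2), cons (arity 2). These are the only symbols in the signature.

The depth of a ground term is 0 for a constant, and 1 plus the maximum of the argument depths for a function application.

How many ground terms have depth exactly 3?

81408

If N_k denotes the number of depth-≤k ground terms, the 2 constants give N_0 = 2, and each function symbol of arity r contributes N_{k-1}^r new terms at level k: N_k = 2 + N_{k-1}^2 + N_{k-1}^2.
N_0 = 2
N_1 = 2 + 2^2 + 2^2 = 10
N_2 = 2 + 10^2 + 10^2 = 202
N_3 = 2 + 202^2 + 202^2 = 81610
Terms of depth exactly 3: N_3 − N_2 = 81610 − 202 = 81408.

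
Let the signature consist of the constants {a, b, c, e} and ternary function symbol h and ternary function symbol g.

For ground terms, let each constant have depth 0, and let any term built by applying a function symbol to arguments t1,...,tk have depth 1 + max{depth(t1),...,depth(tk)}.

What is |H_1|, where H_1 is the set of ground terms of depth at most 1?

132

Let N_k = |{terms of depth ≤ k}|. Then N_0 = 4 and N_k = 4 + N_{k-1}^3 + N_{k-1}^3 for k ≥ 1 (one summand per function symbol, arity giving the exponent).
N_0 = 4
N_1 = 4 + 4^3 + 4^3 = 132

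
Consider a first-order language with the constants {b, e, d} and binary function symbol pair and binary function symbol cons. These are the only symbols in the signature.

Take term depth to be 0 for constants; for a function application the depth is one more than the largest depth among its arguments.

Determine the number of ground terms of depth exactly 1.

18

Let N_k = |{terms of depth ≤ k}|. Then N_0 = 3 and N_k = 3 + N_{k-1}^2 + N_{k-1}^2 for k ≥ 1 (one summand per function symbol, arity giving the exponent).
N_0 = 3
N_1 = 3 + 3^2 + 3^2 = 21
Terms of depth exactly 1: N_1 − N_0 = 21 − 3 = 18.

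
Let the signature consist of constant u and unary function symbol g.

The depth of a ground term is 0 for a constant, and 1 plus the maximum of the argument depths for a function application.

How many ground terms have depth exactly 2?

1

If N_k denotes the number of depth-≤k ground terms, the 1 constant gives N_0 = 1, and each function symbol of arity r contributes N_{k-1}^r new terms at level k: N_k = 1 + N_{k-1}.
N_0 = 1
N_1 = 1 + 1 = 2
N_2 = 1 + 2 = 3
Terms of depth exactly 2: N_2 − N_1 = 3 − 2 = 1.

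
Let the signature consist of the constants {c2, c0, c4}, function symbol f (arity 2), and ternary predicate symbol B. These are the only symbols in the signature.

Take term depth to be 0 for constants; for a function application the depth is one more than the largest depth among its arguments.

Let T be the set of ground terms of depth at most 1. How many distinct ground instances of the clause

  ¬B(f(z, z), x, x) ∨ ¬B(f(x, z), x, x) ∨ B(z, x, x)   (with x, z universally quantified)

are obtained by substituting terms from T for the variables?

144

Ground terms of depth ≤ 1:
  If N_k denotes the number of depth-≤k ground terms, the 3 constants give N_0 = 3, and each function symbol of arity r contributes N_{k-1}^r new terms at level k: N_k = 3 + N_{k-1}^2.
  N_0 = 3
  N_1 = 3 + 3^2 = 12
  Explicitly: c2, c0, c4, f(c2, c2), f(c2, c0), f(c2, c4), f(c0, c2), f(c0, c0), f(c0, c4), f(c4, c2), f(c4, c0), f(c4, c4).
So there are 12 ground terms available for substitution.
There are 2 variables to instantiate (x, z), each occurring in at least one literal, so different choices give different ground instances.
Number of ground instances = 12^2 = 144.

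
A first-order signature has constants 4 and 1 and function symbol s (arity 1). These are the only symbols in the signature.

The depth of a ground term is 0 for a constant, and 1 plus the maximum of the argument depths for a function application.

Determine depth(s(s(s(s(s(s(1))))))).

depth(s(1)) = 1 + depth(1) = 1 + 0 = 1
depth(s(s(1))) = 1 + depth(s(1)) = 1 + 1 = 2
depth(s(s(s(1)))) = 1 + depth(s(s(1))) = 1 + 2 = 3
depth(s(s(s(s(1))))) = 1 + depth(s(s(s(1)))) = 1 + 3 = 4
depth(s(s(s(s(s(1)))))) = 1 + depth(s(s(s(s(1))))) = 1 + 4 = 5
depth(s(s(s(s(s(s(1))))))) = 1 + depth(s(s(s(s(s(1)))))) = 1 + 5 = 6

6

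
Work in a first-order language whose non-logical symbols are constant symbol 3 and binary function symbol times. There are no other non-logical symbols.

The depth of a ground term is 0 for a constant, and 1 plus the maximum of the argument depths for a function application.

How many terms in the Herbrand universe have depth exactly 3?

21

Let N_k count ground terms of depth at most k. Each non-constant term of depth ≤ k is some function symbol applied to depth-≤(k−1) arguments, giving N_k = 1 + N_{k-1}^2.
N_0 = 1
N_1 = 1 + 1^2 = 2
N_2 = 1 + 2^2 = 5
N_3 = 1 + 5^2 = 26
Terms of depth exactly 3: N_3 − N_2 = 26 − 5 = 21.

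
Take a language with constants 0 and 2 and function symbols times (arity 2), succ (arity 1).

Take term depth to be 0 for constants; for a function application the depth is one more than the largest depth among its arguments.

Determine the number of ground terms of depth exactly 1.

6

If N_k denotes the number of depth-≤k ground terms, the 2 constants give N_0 = 2, and each function symbol of arity r contributes N_{k-1}^r new terms at level k: N_k = 2 + N_{k-1}^2 + N_{k-1}.
N_0 = 2
N_1 = 2 + 2^2 + 2 = 8
Terms of depth exactly 1: N_1 − N_0 = 8 − 2 = 6.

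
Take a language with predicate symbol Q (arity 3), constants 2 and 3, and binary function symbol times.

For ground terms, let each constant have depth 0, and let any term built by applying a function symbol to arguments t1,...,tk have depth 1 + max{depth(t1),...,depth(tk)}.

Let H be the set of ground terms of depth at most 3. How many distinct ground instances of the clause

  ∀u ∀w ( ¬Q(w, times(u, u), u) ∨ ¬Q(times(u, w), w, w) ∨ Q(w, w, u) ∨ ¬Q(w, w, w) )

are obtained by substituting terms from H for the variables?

Ground terms of depth ≤ 3:
  Let N_k count ground terms of depth at most k. Each non-constant term of depth ≤ k is some function symbol applied to depth-≤(k−1) arguments, giving N_k = 2 + N_{k-1}^2.
  N_0 = 2
  N_1 = 2 + 2^2 = 6
  N_2 = 2 + 6^2 = 38
  N_3 = 2 + 38^2 = 1446
So there are 1446 ground terms available for substitution.
The body mentions every one of the 2 quantified variables; since ground terms form a free algebra, no two substitutions collapse to the same formula.
Number of ground instances = 1446^2 = 2090916.

2090916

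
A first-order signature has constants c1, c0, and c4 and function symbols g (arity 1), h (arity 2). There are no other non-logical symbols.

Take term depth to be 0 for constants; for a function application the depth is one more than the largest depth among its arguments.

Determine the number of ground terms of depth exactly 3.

59052

Let N_k = |{terms of depth ≤ k}|. Then N_0 = 3 and N_k = 3 + N_{k-1} + N_{k-1}^2 for k ≥ 1 (one summand per function symbol, arity giving the exponent).
N_0 = 3
N_1 = 3 + 3 + 3^2 = 15
N_2 = 3 + 15 + 15^2 = 243
N_3 = 3 + 243 + 243^2 = 59295
Terms of depth exactly 3: N_3 − N_2 = 59295 − 243 = 59052.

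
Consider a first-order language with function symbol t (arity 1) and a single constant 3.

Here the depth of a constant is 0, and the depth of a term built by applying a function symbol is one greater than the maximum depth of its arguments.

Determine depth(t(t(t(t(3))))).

4

depth(t(3)) = 1 + depth(3) = 1 + 0 = 1
depth(t(t(3))) = 1 + depth(t(3)) = 1 + 1 = 2
depth(t(t(t(3)))) = 1 + depth(t(t(3))) = 1 + 2 = 3
depth(t(t(t(t(3))))) = 1 + depth(t(t(t(3)))) = 1 + 3 = 4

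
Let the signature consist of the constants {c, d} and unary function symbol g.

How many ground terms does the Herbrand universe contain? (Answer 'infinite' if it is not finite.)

The signature has at least one function symbol (g, arity 1) and at least one constant (c).
Iterating g gives infinitely many distinct ground terms: c, g(c), g(g(c)), ...
So the Herbrand universe is infinite.

infinite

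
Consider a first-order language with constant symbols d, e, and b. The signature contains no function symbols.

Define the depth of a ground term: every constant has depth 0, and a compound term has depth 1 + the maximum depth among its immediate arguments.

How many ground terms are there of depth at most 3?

3

With no function symbols every ground term is a constant, so there are exactly 3 ground terms at every depth bound.
N_0 = 3
N_1 = 3
N_2 = 3
N_3 = 3
Explicitly: d, e, b.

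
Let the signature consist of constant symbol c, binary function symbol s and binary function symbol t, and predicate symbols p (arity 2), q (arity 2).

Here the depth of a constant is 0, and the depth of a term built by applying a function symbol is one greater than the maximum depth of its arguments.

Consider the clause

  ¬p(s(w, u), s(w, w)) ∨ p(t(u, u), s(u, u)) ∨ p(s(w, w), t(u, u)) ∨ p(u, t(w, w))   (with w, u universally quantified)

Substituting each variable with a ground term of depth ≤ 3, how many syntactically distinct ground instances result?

522729

Ground terms of depth ≤ 3:
  Write N_k for the number of ground terms of depth ≤ k. A term of depth ≤ k is either a constant or a function symbol applied to arguments of depth ≤ k−1, so N_k = 1 + N_{k-1}^2 + N_{k-1}^2.
  N_0 = 1
  N_1 = 1 + 1^2 + 1^2 = 3
  N_2 = 1 + 3^2 + 3^2 = 19
  N_3 = 1 + 19^2 + 19^2 = 723
So there are 723 ground terms available for substitution.
The clause has 2 distinct variables (w, u), each appearing in the body. In the free term algebra distinct substitutions yield syntactically distinct ground instances.
Number of ground instances = 723^2 = 522729.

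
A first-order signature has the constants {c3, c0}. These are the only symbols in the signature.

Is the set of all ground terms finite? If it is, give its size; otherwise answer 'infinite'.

2

There are no function symbols, so every ground term is one of the 2 constants.
The Herbrand universe is {c3, c0}, which is finite with 2 elements.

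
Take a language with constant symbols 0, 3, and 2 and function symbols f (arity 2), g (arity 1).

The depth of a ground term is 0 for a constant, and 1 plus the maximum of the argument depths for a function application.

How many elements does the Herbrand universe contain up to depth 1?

Let N_k count ground terms of depth at most k. Each non-constant term of depth ≤ k is some function symbol applied to depth-≤(k−1) arguments, giving N_k = 3 + N_{k-1}^2 + N_{k-1}.
N_0 = 3
N_1 = 3 + 3^2 + 3 = 15

15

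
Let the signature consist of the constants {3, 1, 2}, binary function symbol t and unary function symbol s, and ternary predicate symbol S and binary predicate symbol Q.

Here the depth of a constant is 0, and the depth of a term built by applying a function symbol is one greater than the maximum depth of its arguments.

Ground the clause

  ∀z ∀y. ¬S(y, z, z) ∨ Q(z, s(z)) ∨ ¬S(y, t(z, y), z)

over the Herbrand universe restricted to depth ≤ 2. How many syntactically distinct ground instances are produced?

Ground terms of depth ≤ 2:
  Count level by level. With function symbols t/2, s/1, the terms of depth ≤ k are the 3 constants together with each function applied to depth-≤(k−1) tuples, so N_k = 3 + N_{k-1}^2 + N_{k-1}.
  N_0 = 3
  N_1 = 3 + 3^2 + 3 = 15
  N_2 = 3 + 15^2 + 15 = 243
So there are 243 ground terms available for substitution.
The body mentions every one of the 2 quantified variables; since ground terms form a free algebra, no two substitutions collapse to the same formula.
Number of ground instances = 243^2 = 59049.

59049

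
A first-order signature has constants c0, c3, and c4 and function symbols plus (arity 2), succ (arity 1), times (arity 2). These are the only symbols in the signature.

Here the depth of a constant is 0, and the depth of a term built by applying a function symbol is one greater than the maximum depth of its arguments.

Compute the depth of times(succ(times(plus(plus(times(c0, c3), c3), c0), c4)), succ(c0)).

6

depth(times(c0, c3)) = 1 + max(0, 0) = 1
depth(plus(times(c0, c3), c3)) = 1 + max(1, 0) = 2
depth(plus(plus(times(c0, c3), c3), c0)) = 1 + max(2, 0) = 3
depth(times(plus(plus(times(c0, c3), c3), c0), c4)) = 1 + max(3, 0) = 4
depth(succ(times(plus(plus(times(c0, c3), c3), c0), c4))) = 1 + depth(times(plus(plus(times(c0, c3), c3), c0), c4)) = 1 + 4 = 5
depth(succ(c0)) = 1 + depth(c0) = 1 + 0 = 1
depth(times(succ(times(plus(plus(times(c0, c3), c3), c0), c4)), succ(c0))) = 1 + max(5, 1) = 6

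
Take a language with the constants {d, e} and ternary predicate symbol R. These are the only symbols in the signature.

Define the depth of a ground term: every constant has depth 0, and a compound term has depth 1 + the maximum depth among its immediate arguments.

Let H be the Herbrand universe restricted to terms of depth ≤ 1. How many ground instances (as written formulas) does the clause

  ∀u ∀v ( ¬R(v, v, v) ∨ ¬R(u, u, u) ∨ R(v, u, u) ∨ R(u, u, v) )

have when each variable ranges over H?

Ground terms of depth ≤ 1:
  With no function symbols every ground term is a constant, so there are exactly 2 ground terms at every depth bound.
  N_0 = 2
  N_1 = 2
So there are 2 ground terms available for substitution.
The body mentions every one of the 2 quantified variables; since ground terms form a free algebra, no two substitutions collapse to the same formula.
Number of ground instances = 2^2 = 4.

4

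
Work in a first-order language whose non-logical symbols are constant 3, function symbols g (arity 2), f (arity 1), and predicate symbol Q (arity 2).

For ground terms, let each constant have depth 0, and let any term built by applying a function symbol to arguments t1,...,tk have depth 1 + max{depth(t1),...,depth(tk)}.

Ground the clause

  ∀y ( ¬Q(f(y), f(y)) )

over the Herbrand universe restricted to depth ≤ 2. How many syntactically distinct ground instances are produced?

13

Ground terms of depth ≤ 2:
  Let N_k count ground terms of depth at most k. Each non-constant term of depth ≤ k is some function symbol applied to depth-≤(k−1) arguments, giving N_k = 1 + N_{k-1}^2 + N_{k-1}.
  N_0 = 1
  N_1 = 1 + 1^2 + 1 = 3
  N_2 = 1 + 3^2 + 3 = 13
So there are 13 ground terms available for substitution.
There is 1 variable to instantiate (y),  occurring in at least one literal, so different choices give different ground instances.
Number of ground instances = 13.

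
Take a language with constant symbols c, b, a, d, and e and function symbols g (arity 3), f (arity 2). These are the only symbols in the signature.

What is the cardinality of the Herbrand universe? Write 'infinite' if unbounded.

The signature has at least one function symbol (g, arity 3) and at least one constant (c).
Iterating g gives infinitely many distinct ground terms: c, g(c, c, c), g(g(c, c, c), g(c, c, c), g(c, c, c)), ...
So the Herbrand universe is infinite.

infinite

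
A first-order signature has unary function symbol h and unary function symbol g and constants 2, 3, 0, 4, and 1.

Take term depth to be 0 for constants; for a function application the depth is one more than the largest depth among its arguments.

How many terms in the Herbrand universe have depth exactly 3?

40

Let N_k = |{terms of depth ≤ k}|. Then N_0 = 5 and N_k = 5 + N_{k-1} + N_{k-1} for k ≥ 1 (one summand per function symbol, arity giving the exponent).
N_0 = 5
N_1 = 5 + 5 + 5 = 15
N_2 = 5 + 15 + 15 = 35
N_3 = 5 + 35 + 35 = 75
Terms of depth exactly 3: N_3 − N_2 = 75 − 35 = 40.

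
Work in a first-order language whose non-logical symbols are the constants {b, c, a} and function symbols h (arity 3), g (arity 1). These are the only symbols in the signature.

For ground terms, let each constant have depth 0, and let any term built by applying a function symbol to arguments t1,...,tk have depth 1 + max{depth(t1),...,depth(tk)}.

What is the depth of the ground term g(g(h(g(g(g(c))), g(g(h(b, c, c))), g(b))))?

depth(g(c)) = 1 + depth(c) = 1 + 0 = 1
depth(g(g(c))) = 1 + depth(g(c)) = 1 + 1 = 2
depth(g(g(g(c)))) = 1 + depth(g(g(c))) = 1 + 2 = 3
depth(h(b, c, c)) = 1 + max(0, 0, 0) = 1
depth(g(h(b, c, c))) = 1 + depth(h(b, c, c)) = 1 + 1 = 2
depth(g(g(h(b, c, c)))) = 1 + depth(g(h(b, c, c))) = 1 + 2 = 3
depth(g(b)) = 1 + depth(b) = 1 + 0 = 1
depth(h(g(g(g(c))), g(g(h(b, c, c))), g(b))) = 1 + max(3, 3, 1) = 4
depth(g(h(g(g(g(c))), g(g(h(b, c, c))), g(b)))) = 1 + depth(h(g(g(g(c))), g(g(h(b, c, c))), g(b))) = 1 + 4 = 5
depth(g(g(h(g(g(g(c))), g(g(h(b, c, c))), g(b))))) = 1 + depth(g(h(g(g(g(c))), g(g(h(b, c, c))), g(b)))) = 1 + 5 = 6

6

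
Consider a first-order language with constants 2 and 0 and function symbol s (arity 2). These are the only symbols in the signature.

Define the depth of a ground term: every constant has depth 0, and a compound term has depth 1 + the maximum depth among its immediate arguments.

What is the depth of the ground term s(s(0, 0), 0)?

depth(s(0, 0)) = 1 + max(0, 0) = 1
depth(s(s(0, 0), 0)) = 1 + max(1, 0) = 2

2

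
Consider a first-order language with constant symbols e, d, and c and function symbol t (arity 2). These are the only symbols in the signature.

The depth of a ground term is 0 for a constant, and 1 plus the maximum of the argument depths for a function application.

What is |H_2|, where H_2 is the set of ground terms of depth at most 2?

Let N_k = |{terms of depth ≤ k}|. Then N_0 = 3 and N_k = 3 + N_{k-1}^2 for k ≥ 1 (one summand per function symbol, arity giving the exponent).
N_0 = 3
N_1 = 3 + 3^2 = 12
N_2 = 3 + 12^2 = 147

147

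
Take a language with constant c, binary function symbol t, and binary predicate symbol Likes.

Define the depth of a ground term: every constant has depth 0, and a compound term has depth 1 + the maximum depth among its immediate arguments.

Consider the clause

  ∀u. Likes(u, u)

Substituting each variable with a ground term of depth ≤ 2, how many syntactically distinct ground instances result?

5

Ground terms of depth ≤ 2:
  Write N_k for the number of ground terms of depth ≤ k. A term of depth ≤ k is either a constant or a function symbol applied to arguments of depth ≤ k−1, so N_k = 1 + N_{k-1}^2.
  N_0 = 1
  N_1 = 1 + 1^2 = 2
  N_2 = 1 + 2^2 = 5
So there are 5 ground terms available for substitution.
There is 1 variable to instantiate (u),  occurring in at least one literal, so different choices give different ground instances.
Number of ground instances = 5.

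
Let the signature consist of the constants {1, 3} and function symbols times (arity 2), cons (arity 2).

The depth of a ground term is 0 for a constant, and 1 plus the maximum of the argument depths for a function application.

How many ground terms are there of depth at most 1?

Let N_k count ground terms of depth at most k. Each non-constant term of depth ≤ k is some function symbol applied to depth-≤(k−1) arguments, giving N_k = 2 + N_{k-1}^2 + N_{k-1}^2.
N_0 = 2
N_1 = 2 + 2^2 + 2^2 = 10
Explicitly: 1, 3, times(1, 1), times(1, 3), times(3, 1), times(3, 3), cons(1, 1), cons(1, 3), cons(3, 1), cons(3, 3).

10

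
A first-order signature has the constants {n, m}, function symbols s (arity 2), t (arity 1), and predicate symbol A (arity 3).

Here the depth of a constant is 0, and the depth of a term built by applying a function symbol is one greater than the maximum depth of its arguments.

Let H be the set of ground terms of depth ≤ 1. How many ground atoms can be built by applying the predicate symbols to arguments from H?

512

First count ground terms of depth ≤ 1.
Let N_k = |{terms of depth ≤ k}|. Then N_0 = 2 and N_k = 2 + N_{k-1}^2 + N_{k-1} for k ≥ 1 (one summand per function symbol, arity giving the exponent).
N_0 = 2
N_1 = 2 + 2^2 + 2 = 8
So |H| = 8.
Ground atoms are formed by filling each argument slot of a predicate with a term from H, so an r-ary predicate gives |H|^r atoms:
  A: 8^3 = 512
Total ground atoms: 512.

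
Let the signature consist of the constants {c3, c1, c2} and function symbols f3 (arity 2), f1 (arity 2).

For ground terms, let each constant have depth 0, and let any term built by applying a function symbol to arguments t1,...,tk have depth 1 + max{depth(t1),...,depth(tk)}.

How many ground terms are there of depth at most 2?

Write N_k for the number of ground terms of depth ≤ k. A term of depth ≤ k is either a constant or a function symbol applied to arguments of depth ≤ k−1, so N_k = 3 + N_{k-1}^2 + N_{k-1}^2.
N_0 = 3
N_1 = 3 + 3^2 + 3^2 = 21
N_2 = 3 + 21^2 + 21^2 = 885

885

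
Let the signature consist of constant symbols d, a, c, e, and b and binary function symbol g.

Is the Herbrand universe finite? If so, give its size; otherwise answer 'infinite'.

The signature has at least one function symbol (g, arity 2) and at least one constant (d).
Iterating g gives infinitely many distinct ground terms: d, g(d, d), g(g(d, d), g(d, d)), ...
So the Herbrand universe is infinite.

infinite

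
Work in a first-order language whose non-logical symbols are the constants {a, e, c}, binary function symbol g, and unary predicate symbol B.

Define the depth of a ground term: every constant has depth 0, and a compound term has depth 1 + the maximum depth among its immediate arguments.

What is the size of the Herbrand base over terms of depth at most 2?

First count ground terms of depth ≤ 2.
Let N_k = |{terms of depth ≤ k}|. Then N_0 = 3 and N_k = 3 + N_{k-1}^2 for k ≥ 1 (one summand per function symbol, arity giving the exponent).
N_0 = 3
N_1 = 3 + 3^2 = 12
N_2 = 3 + 12^2 = 147
So |H| = 147.
Ground atoms are formed by filling each argument slot of a predicate with a term from H, so an r-ary predicate gives |H|^r atoms:
  B: 147
Total ground atoms: 147.

147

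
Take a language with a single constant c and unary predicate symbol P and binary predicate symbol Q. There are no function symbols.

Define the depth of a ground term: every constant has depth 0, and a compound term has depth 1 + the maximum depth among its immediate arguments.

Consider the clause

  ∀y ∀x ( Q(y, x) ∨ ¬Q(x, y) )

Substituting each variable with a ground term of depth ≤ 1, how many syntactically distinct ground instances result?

1

Ground terms of depth ≤ 1:
  With no function symbols every ground term is a constant, so there is exactly 1 ground term at every depth bound.
  N_0 = 1
  N_1 = 1
So there is exactly 1 ground term available for substitution.
Each of y, x ranges independently over the available ground terms, and distinct assignments produce distinct instances.
Number of ground instances = 1^2 = 1.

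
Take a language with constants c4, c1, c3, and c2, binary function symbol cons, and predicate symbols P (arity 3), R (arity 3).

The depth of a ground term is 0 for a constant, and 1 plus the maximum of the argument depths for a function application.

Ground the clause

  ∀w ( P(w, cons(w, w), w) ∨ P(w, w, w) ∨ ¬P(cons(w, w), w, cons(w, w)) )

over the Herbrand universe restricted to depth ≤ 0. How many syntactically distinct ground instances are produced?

4

Ground terms of depth ≤ 0:
  If N_k denotes the number of depth-≤k ground terms, the 4 constants give N_0 = 4, and each function symbol of arity r contributes N_{k-1}^r new terms at level k: N_k = 4 + N_{k-1}^2.
  N_0 = 4
  Explicitly: c4, c1, c3, c2.
So there are 4 ground terms available for substitution.
The variable w ranges independently over the available ground terms, and distinct assignments produce distinct instances.
Number of ground instances = 4.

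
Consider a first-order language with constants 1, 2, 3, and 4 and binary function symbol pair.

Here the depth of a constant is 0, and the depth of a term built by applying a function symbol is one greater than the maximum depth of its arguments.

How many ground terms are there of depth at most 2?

404

Let N_k count ground terms of depth at most k. Each non-constant term of depth ≤ k is some function symbol applied to depth-≤(k−1) arguments, giving N_k = 4 + N_{k-1}^2.
N_0 = 4
N_1 = 4 + 4^2 = 20
N_2 = 4 + 20^2 = 404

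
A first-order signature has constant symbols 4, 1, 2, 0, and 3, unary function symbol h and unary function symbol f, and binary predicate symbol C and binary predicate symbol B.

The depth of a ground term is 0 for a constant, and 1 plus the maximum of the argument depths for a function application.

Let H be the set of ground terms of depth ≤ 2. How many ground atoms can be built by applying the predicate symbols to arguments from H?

2450

First count ground terms of depth ≤ 2.
Let N_k = |{terms of depth ≤ k}|. Then N_0 = 5 and N_k = 5 + N_{k-1} + N_{k-1} for k ≥ 1 (one summand per function symbol, arity giving the exponent).
N_0 = 5
N_1 = 5 + 5 + 5 = 15
N_2 = 5 + 15 + 15 = 35
So |H| = 35.
For each predicate symbol, the number of ground atoms is |H| raised to its arity; summing:
  C: 35^2 = 1225;  B: 35^2 = 1225
Total ground atoms: 1225 + 1225 = 2450.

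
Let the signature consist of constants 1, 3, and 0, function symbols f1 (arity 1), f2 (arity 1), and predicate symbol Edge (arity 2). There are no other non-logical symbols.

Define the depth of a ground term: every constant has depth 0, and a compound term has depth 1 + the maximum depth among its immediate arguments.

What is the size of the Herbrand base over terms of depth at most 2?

First count ground terms of depth ≤ 2.
If N_k denotes the number of depth-≤k ground terms, the 3 constants give N_0 = 3, and each function symbol of arity r contributes N_{k-1}^r new terms at level k: N_k = 3 + N_{k-1} + N_{k-1}.
N_0 = 3
N_1 = 3 + 3 + 3 = 9
N_2 = 3 + 9 + 9 = 21
So |H| = 21.
A ground atom is a predicate applied to a tuple of terms from H, so the count is the sum over predicates of |H|^arity:
  Edge: 21^2 = 441
Total ground atoms: 441.

441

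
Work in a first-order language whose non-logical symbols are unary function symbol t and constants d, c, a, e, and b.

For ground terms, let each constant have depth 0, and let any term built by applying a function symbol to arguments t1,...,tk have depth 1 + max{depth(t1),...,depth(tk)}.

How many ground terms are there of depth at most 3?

Let N_k count ground terms of depth at most k. Each non-constant term of depth ≤ k is some function symbol applied to depth-≤(k−1) arguments, giving N_k = 5 + N_{k-1}.
N_0 = 5
N_1 = 5 + 5 = 10
N_2 = 5 + 10 = 15
N_3 = 5 + 15 = 20

20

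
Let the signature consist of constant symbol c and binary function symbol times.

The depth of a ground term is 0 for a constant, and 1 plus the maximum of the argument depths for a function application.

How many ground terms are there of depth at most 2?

Let N_k = |{terms of depth ≤ k}|. Then N_0 = 1 and N_k = 1 + N_{k-1}^2 for k ≥ 1 (one summand per function symbol, arity giving the exponent).
N_0 = 1
N_1 = 1 + 1^2 = 2
N_2 = 1 + 2^2 = 5
Explicitly: c, times(c, c), times(c, times(c, c)), times(times(c, c), c), times(times(c, c), times(c, c)).

5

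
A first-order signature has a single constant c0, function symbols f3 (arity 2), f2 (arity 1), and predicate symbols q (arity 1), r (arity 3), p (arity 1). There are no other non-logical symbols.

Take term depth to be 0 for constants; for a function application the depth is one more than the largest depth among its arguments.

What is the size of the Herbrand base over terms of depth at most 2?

2223

First count ground terms of depth ≤ 2.
Write N_k for the number of ground terms of depth ≤ k. A term of depth ≤ k is either a constant or a function symbol applied to arguments of depth ≤ k−1, so N_k = 1 + N_{k-1}^2 + N_{k-1}.
N_0 = 1
N_1 = 1 + 1^2 + 1 = 3
N_2 = 1 + 3^2 + 3 = 13
So |H| = 13.
Each predicate of arity r yields |H|^r ground atoms (one per choice of an r-tuple from H):
  q: 13;  r: 13^3 = 2197;  p: 13
Total ground atoms: 13 + 2197 + 13 = 2223.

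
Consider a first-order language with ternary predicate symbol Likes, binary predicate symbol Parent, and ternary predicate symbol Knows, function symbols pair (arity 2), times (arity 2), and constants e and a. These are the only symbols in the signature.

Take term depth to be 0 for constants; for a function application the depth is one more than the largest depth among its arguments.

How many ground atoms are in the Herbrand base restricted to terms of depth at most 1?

First count ground terms of depth ≤ 1.
Write N_k for the number of ground terms of depth ≤ k. A term of depth ≤ k is either a constant or a function symbol applied to arguments of depth ≤ k−1, so N_k = 2 + N_{k-1}^2 + N_{k-1}^2.
N_0 = 2
N_1 = 2 + 2^2 + 2^2 = 10
Explicitly: e, a, pair(e, e), pair(e, a), pair(a, e), pair(a, a), times(e, e), times(e, a), times(a, e), times(a, a).
So |H| = 10.
Ground atoms are formed by filling each argument slot of a predicate with a term from H, so an r-ary predicate gives |H|^r atoms:
  Likes: 10^3 = 1000;  Parent: 10^2 = 100;  Knows: 10^3 = 1000
Total ground atoms: 1000 + 100 + 1000 = 2100.

2100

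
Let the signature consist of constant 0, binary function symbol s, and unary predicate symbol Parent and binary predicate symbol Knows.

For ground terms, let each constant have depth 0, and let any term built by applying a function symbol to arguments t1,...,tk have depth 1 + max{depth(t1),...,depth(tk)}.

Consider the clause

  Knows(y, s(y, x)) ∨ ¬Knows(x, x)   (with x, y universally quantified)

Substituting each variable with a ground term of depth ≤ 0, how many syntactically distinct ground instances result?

1

Ground terms of depth ≤ 0:
  Let N_k count ground terms of depth at most k. Each non-constant term of depth ≤ k is some function symbol applied to depth-≤(k−1) arguments, giving N_k = 1 + N_{k-1}^2.
  N_0 = 1
  Explicitly: 0.
So there is exactly 1 ground term available for substitution.
Each of x, y ranges independently over the available ground terms, and distinct assignments produce distinct instances.
Number of ground instances = 1^2 = 1.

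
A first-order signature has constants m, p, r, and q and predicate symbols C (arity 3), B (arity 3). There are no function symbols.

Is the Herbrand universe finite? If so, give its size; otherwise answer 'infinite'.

There are no function symbols, so every ground term is one of the 4 constants.
The Herbrand universe is {m, p, r, q}, which is finite with 4 elements.

4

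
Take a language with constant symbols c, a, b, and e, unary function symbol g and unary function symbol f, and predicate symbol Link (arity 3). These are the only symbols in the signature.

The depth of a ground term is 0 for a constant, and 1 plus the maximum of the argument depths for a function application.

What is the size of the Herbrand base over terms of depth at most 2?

First count ground terms of depth ≤ 2.
Count level by level. With function symbols g/1, f/1, the terms of depth ≤ k are the 4 constants together with each function applied to depth-≤(k−1) tuples, so N_k = 4 + N_{k-1} + N_{k-1}.
N_0 = 4
N_1 = 4 + 4 + 4 = 12
N_2 = 4 + 12 + 12 = 28
So |H| = 28.
For each predicate symbol, the number of ground atoms is |H| raised to its arity; summing:
  Link: 28^3 = 21952
Total ground atoms: 21952.

21952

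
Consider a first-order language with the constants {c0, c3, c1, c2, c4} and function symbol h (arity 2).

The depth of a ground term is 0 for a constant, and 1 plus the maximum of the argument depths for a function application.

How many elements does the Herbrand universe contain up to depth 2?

Let N_k = |{terms of depth ≤ k}|. Then N_0 = 5 and N_k = 5 + N_{k-1}^2 for k ≥ 1 (one summand per function symbol, arity giving the exponent).
N_0 = 5
N_1 = 5 + 5^2 = 30
N_2 = 5 + 30^2 = 905

905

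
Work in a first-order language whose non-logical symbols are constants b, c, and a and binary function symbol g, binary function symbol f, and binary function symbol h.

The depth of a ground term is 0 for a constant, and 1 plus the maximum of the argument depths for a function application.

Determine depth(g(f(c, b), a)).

2

depth(f(c, b)) = 1 + max(0, 0) = 1
depth(g(f(c, b), a)) = 1 + max(1, 0) = 2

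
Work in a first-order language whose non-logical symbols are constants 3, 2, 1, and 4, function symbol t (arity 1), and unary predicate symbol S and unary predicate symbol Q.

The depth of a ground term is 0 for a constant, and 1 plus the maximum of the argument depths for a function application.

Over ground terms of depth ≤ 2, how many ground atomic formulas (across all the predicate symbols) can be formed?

First count ground terms of depth ≤ 2.
Count level by level. With function symbols t/1, the terms of depth ≤ k are the 4 constants together with each function applied to depth-≤(k−1) tuples, so N_k = 4 + N_{k-1}.
N_0 = 4
N_1 = 4 + 4 = 8
N_2 = 4 + 8 = 12
Explicitly: 3, 2, 1, 4, t(3), t(2), t(1), t(4), t(t(3)), t(t(2)), t(t(1)), t(t(4)).
So |H| = 12.
Ground atoms are formed by filling each argument slot of a predicate with a term from H, so an r-ary predicate gives |H|^r atoms:
  S: 12;  Q: 12
Total ground atoms: 12 + 12 = 24.

24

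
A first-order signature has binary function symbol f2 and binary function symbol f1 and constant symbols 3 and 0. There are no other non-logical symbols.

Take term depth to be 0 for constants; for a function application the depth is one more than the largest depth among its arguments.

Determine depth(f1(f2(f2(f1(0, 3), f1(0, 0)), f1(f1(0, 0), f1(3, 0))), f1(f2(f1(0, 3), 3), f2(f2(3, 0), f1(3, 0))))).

depth(f1(0, 3)) = 1 + max(0, 0) = 1
depth(f1(0, 0)) = 1 + max(0, 0) = 1
depth(f2(f1(0, 3), f1(0, 0))) = 1 + max(1, 1) = 2
depth(f1(3, 0)) = 1 + max(0, 0) = 1
depth(f1(f1(0, 0), f1(3, 0))) = 1 + max(1, 1) = 2
depth(f2(f2(f1(0, 3), f1(0, 0)), f1(f1(0, 0), f1(3, 0)))) = 1 + max(2, 2) = 3
depth(f2(f1(0, 3), 3)) = 1 + max(1, 0) = 2
depth(f2(3, 0)) = 1 + max(0, 0) = 1
depth(f2(f2(3, 0), f1(3, 0))) = 1 + max(1, 1) = 2
depth(f1(f2(f1(0, 3), 3), f2(f2(3, 0), f1(3, 0)))) = 1 + max(2, 2) = 3
depth(f1(f2(f2(f1(0, 3), f1(0, 0)), f1(f1(0, 0), f1(3, 0))), f1(f2(f1(0, 3), 3), f2(f2(3, 0), f1(3, 0))))) = 1 + max(3, 3) = 4

4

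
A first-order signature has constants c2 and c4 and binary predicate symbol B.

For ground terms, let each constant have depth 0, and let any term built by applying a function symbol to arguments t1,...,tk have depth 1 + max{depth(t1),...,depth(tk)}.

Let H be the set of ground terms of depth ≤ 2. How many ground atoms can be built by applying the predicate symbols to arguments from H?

4

First count ground terms of depth ≤ 2.
With no function symbols every ground term is a constant, so there are exactly 2 ground terms at every depth bound.
N_0 = 2
N_1 = 2
N_2 = 2
So |H| = 2.
Ground atoms are formed by filling each argument slot of a predicate with a term from H, so an r-ary predicate gives |H|^r atoms:
  B: 2^2 = 4
Total ground atoms: 4.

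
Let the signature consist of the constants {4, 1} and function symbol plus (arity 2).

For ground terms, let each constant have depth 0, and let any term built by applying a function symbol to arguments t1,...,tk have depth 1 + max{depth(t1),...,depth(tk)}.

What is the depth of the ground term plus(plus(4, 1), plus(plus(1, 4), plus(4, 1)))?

3

depth(plus(4, 1)) = 1 + max(0, 0) = 1
depth(plus(1, 4)) = 1 + max(0, 0) = 1
depth(plus(plus(1, 4), plus(4, 1))) = 1 + max(1, 1) = 2
depth(plus(plus(4, 1), plus(plus(1, 4), plus(4, 1)))) = 1 + max(1, 2) = 3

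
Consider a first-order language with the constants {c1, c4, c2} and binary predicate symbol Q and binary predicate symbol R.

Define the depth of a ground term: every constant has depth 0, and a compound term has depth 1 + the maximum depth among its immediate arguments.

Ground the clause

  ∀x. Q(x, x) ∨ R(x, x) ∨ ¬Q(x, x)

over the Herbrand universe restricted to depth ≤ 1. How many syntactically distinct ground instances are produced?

3

Ground terms of depth ≤ 1:
  With no function symbols every ground term is a constant, so there are exactly 3 ground terms at every depth bound.
  N_0 = 3
  N_1 = 3
So there are 3 ground terms available for substitution.
There is 1 variable to instantiate (x),  occurring in at least one literal, so different choices give different ground instances.
Number of ground instances = 3.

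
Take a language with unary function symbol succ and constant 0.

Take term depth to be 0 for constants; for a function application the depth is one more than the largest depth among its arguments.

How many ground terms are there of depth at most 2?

3

If N_k denotes the number of depth-≤k ground terms, the 1 constant gives N_0 = 1, and each function symbol of arity r contributes N_{k-1}^r new terms at level k: N_k = 1 + N_{k-1}.
N_0 = 1
N_1 = 1 + 1 = 2
N_2 = 1 + 2 = 3
Explicitly: 0, succ(0), succ(succ(0)).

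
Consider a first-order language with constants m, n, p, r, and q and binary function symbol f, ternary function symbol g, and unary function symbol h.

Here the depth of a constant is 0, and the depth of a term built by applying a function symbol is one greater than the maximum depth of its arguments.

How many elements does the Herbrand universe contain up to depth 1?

Let N_k count ground terms of depth at most k. Each non-constant term of depth ≤ k is some function symbol applied to depth-≤(k−1) arguments, giving N_k = 5 + N_{k-1}^2 + N_{k-1}^3 + N_{k-1}.
N_0 = 5
N_1 = 5 + 5^2 + 5^3 + 5 = 160

160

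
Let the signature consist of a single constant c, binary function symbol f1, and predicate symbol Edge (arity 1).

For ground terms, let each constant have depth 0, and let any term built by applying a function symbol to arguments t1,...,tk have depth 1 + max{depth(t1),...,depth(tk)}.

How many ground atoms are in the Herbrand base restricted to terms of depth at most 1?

2

First count ground terms of depth ≤ 1.
Count level by level. With function symbols f1/2, the terms of depth ≤ k are the 1 constant together with each function applied to depth-≤(k−1) tuples, so N_k = 1 + N_{k-1}^2.
N_0 = 1
N_1 = 1 + 1^2 = 2
Explicitly: c, f1(c, c).
So |H| = 2.
Each predicate of arity r yields |H|^r ground atoms (one per choice of an r-tuple from H):
  Edge: 2
Total ground atoms: 2.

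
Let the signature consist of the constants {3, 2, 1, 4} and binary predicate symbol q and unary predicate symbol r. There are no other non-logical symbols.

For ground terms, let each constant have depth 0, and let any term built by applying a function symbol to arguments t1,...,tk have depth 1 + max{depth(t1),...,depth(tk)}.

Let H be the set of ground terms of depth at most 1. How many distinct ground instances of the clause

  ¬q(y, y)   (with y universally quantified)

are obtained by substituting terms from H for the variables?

4

Ground terms of depth ≤ 1:
  With no function symbols every ground term is a constant, so there are exactly 4 ground terms at every depth bound.
  N_0 = 4
  N_1 = 4
  Explicitly: 3, 2, 1, 4.
So there are 4 ground terms available for substitution.
There is 1 variable to instantiate (y),  occurring in at least one literal, so different choices give different ground instances.
Number of ground instances = 4.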